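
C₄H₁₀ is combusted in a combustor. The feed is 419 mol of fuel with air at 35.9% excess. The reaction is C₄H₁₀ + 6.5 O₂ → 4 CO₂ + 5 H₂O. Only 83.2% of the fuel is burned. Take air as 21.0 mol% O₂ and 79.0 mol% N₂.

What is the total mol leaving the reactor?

18600 mol

Stoichiometric O₂ = 6.5 × 419 = 2724 mol; O₂ fed = 2724 × 1.359 = 3701 mol.
N₂ fed = 3701 × 79/21 = 13920 mol.
Fuel reacted = 0.832 × 419 → ξ = 348.6 mol.
Outlet (n = n₀ + ν ξ):
  C₄H₁₀: 419 − 1(348.6) = 70.39
  O₂: 3701 − 6.5(348.6) = 1435
  N₂: 13920 (inert)
  CO₂: 0 + 4(348.6) = 1394
  H₂O: 0 + 5(348.6) = 1743
Total out = 70.39 + 1435 + 13920 + 1394 + 1743 = 18570 mol.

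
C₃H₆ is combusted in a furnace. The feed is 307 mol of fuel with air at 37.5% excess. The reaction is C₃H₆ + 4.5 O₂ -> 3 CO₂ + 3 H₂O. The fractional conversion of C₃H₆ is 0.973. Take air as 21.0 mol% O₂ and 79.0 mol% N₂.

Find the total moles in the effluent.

Stoichiometric O₂ = 4.5 × 307 = 1382 mol; O₂ fed = 1382 × 1.375 = 1900 mol.
N₂ fed = 1900 × 79/21 = 7146 mol.
Fuel reacted = 0.973 × 307 → ξ = 298.7 mol.
Outlet (n = n₀ + ν ξ):
  C₃H₆: 307 − 1(298.7) = 8.289
  O₂: 1900 − 4.5(298.7) = 555.4
  N₂: 7146 (inert)
  CO₂: 0 + 3(298.7) = 896.1
  H₂O: 0 + 3(298.7) = 896.1
Total out = 8.289 + 555.4 + 7146 + 896.1 + 896.1 = 9502 mol.

9500 mol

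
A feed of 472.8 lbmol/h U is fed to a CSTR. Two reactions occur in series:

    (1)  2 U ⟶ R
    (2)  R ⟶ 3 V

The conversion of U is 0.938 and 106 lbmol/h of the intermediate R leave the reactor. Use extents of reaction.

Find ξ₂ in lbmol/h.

ξ₂ = 116 lbmol/h

Conversion of U: U consumed = 2ξ₁ = 0.938 × 472.8 → ξ₁ = 221.7 lbmol/h.
R balance: n_R = 0 + 1ξ₁ − 1ξ₂ = 106 → ξ₂ = (1·221.7 − 106)/1 = 115.7 lbmol/h.
Outlet amounts (n = n₀ + Σ ν·ξ):
  U: 472.8 − 2(221.7) = 29.31
  R: 0 + 1(221.7) − 1(115.7) = 106
  V: 0 + 3(115.7) = 347.2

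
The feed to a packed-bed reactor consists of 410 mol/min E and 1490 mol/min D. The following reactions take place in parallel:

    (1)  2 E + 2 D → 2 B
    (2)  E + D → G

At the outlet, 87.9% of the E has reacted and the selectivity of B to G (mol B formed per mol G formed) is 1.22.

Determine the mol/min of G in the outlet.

Conversion of E: E consumed = 0.879 × 410 = 360.4 mol/min = 2ξ₁ + 1ξ₂.
Selectivity: 2ξ₁ / (1ξ₂) = 1.22 → ξ₁ = 0.61 ξ₂.
Substitute: (2·0.61 + 1) ξ₂ = 360.4 → ξ₂ = 162.3 mol/min, ξ₁ = 99.03 mol/min.
Outlet amounts (n = n₀ + Σ ν·ξ):
  E: 410 − 2(99.03) − 1(162.3) = 49.61
  D: 1490 − 2(99.03) − 1(162.3) = 1130
  B: 0 + 2(99.03) = 198.1
  G: 0 + 1(162.3) = 162.3

162 mol/min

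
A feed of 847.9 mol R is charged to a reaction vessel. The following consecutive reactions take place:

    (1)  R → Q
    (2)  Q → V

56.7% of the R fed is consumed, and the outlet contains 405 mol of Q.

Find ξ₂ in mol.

Conversion of R: R consumed = 1ξ₁ = 0.567 × 847.9 → ξ₁ = 480.8 mol.
Q balance: n_Q = 0 + 1ξ₁ − 1ξ₂ = 405 → ξ₂ = (1·480.8 − 405)/1 = 75.76 mol.
Outlet amounts (n = n₀ + Σ ν·ξ):
  R: 847.9 − 1(480.8) = 367.1
  Q: 0 + 1(480.8) − 1(75.76) = 405
  V: 0 + 1(75.76) = 75.76

ξ₂ = 75.8 mol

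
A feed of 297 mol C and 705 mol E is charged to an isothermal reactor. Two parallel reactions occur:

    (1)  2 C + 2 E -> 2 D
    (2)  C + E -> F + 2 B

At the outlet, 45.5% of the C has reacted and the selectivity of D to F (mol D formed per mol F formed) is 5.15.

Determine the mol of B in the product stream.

43.9 mol

Conversion of C: C consumed = 0.455 × 297 = 135.1 mol = 2ξ₁ + 1ξ₂.
Selectivity: 2ξ₁ / (1ξ₂) = 5.15 → ξ₁ = 2.575 ξ₂.
Substitute: (2·2.575 + 1) ξ₂ = 135.1 → ξ₂ = 21.97 mol, ξ₁ = 56.58 mol.
Outlet amounts (n = n₀ + Σ ν·ξ):
  C: 297 − 2(56.58) − 1(21.97) = 161.9
  E: 705 − 2(56.58) − 1(21.97) = 569.9
  D: 0 + 2(56.58) = 113.2
  F: 0 + 1(21.97) = 21.97
  B: 0 + 2(21.97) = 43.95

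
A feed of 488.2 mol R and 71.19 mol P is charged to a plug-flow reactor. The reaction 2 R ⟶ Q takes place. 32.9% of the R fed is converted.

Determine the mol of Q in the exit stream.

80.3 mol

R reacted = 0.329 × 488.2 = 160.6 mol; ν_R = −2, so ξ = 160.6/2 = 80.31 mol.
Outlet amounts (n = n₀ + ν ξ):
  R: 488.2 − 2(80.31) = 327.6
  Q: 0 + 1(80.31) = 80.31
  P: 71.19 (inert)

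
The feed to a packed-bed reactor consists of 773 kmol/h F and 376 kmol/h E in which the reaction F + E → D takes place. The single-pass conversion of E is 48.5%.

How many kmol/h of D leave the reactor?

E reacted = 0.485 × 376 = 182.4 kmol/h; ν_E = −1, so ξ = 182.4/1 = 182.4 kmol/h.
Outlet amounts (n = n₀ + ν ξ):
  F: 773 − 1(182.4) = 590.6
  E: 376 − 1(182.4) = 193.6
  D: 0 + 1(182.4) = 182.4

182 kmol/h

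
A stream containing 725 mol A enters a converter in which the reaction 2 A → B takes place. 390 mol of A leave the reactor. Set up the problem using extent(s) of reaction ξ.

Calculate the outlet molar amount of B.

For A: n = n₀ − 2ξ → 390 = 725 − 2ξ, giving ξ = 167.5 mol.
Outlet amounts (n = n₀ + ν ξ):
  A: 725 − 2(167.5) = 390
  B: 0 + 1(167.5) = 167.5

168 mol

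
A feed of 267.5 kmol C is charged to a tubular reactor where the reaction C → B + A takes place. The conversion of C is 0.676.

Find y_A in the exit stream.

0.403

C reacted = 0.676 × 267.5 = 180.8 kmol; ν_C = −1, so ξ = 180.8/1 = 180.8 kmol.
Outlet amounts (n = n₀ + ν ξ):
  C: 267.5 − 1(180.8) = 86.67
  B: 0 + 1(180.8) = 180.8
  A: 0 + 1(180.8) = 180.8
Total out = 448.3 kmol; y_A = 180.8 / 448.3 = 0.4033.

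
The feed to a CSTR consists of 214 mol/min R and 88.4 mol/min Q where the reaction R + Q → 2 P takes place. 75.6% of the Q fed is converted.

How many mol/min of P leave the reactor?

134 mol/min

Q reacted = 0.756 × 88.4 = 66.83 mol/min; ν_Q = −1, so ξ = 66.83/1 = 66.83 mol/min.
Outlet amounts (n = n₀ + ν ξ):
  R: 214 − 1(66.83) = 147.2
  Q: 88.4 − 1(66.83) = 21.57
  P: 0 + 2(66.83) = 133.7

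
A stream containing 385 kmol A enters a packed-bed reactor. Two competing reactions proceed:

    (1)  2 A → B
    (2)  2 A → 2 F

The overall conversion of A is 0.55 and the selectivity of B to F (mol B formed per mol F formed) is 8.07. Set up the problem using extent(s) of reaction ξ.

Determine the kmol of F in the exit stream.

12.4 kmol

Conversion of A: A consumed = 0.55 × 385 = 211.8 kmol = 2ξ₁ + 2ξ₂.
Selectivity: 1ξ₁ / (2ξ₂) = 8.07 → ξ₁ = 16.14 ξ₂.
Substitute: (2·16.14 + 2) ξ₂ = 211.8 → ξ₂ = 6.177 kmol, ξ₁ = 99.7 kmol.
Outlet amounts (n = n₀ + Σ ν·ξ):
  A: 385 − 2(99.7) − 2(6.177) = 173.2
  B: 0 + 1(99.7) = 99.7
  F: 0 + 2(6.177) = 12.35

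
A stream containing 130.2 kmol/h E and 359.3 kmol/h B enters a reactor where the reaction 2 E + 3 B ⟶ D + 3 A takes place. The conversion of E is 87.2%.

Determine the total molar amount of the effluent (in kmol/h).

E reacted = 0.872 × 130.2 = 113.5 kmol/h; ν_E = −2, so ξ = 113.5/2 = 56.77 kmol/h.
Outlet amounts (n = n₀ + ν ξ):
  E: 130.2 − 2(56.77) = 16.67
  B: 359.3 − 3(56.77) = 189
  D: 0 + 1(56.77) = 56.77
  A: 0 + 3(56.77) = 170.3
Total out = 16.67 + 189 + 56.77 + 170.3 = 432.7 kmol/h.

433 kmol/h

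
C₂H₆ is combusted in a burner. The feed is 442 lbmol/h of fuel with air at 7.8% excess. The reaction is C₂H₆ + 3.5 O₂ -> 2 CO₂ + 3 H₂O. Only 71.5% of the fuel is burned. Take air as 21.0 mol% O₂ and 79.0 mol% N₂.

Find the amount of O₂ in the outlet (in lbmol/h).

Stoichiometric O₂ = 3.5 × 442 = 1547 lbmol/h; O₂ fed = 1547 × 1.078 = 1668 lbmol/h.
N₂ fed = 1668 × 79/21 = 6274 lbmol/h.
Fuel reacted = 0.715 × 442 → ξ = 316 lbmol/h.
Outlet (n = n₀ + ν ξ):
  C₂H₆: 442 − 1(316) = 126
  O₂: 1668 − 3.5(316) = 561.6
  N₂: 6274 (inert)
  CO₂: 0 + 2(316) = 632.1
  H₂O: 0 + 3(316) = 948.1

562 lbmol/h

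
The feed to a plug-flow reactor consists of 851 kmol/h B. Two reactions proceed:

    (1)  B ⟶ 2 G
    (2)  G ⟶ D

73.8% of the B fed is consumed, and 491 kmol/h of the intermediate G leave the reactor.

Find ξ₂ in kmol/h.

ξ₂ = 765 kmol/h

Conversion of B: B consumed = 1ξ₁ = 0.738 × 851 → ξ₁ = 628 kmol/h.
G balance: n_G = 0 + 2ξ₁ − 1ξ₂ = 491 → ξ₂ = (2·628 − 491)/1 = 765.1 kmol/h.
Outlet amounts (n = n₀ + Σ ν·ξ):
  B: 851 − 1(628) = 223
  G: 0 + 2(628) − 1(765.1) = 491
  D: 0 + 1(765.1) = 765.1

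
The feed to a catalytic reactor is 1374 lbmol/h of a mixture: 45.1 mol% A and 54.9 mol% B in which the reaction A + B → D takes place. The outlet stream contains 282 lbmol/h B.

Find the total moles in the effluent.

For B: n = n₀ − 1ξ → 282 = 754.3 − 1ξ, giving ξ = 472.3 lbmol/h.
Outlet amounts (n = n₀ + ν ξ):
  A: 619.7 − 1(472.3) = 147.3
  B: 754.3 − 1(472.3) = 282
  D: 0 + 1(472.3) = 472.3
Total out = 147.3 + 282 + 472.3 = 901.7 lbmol/h.

902 lbmol/h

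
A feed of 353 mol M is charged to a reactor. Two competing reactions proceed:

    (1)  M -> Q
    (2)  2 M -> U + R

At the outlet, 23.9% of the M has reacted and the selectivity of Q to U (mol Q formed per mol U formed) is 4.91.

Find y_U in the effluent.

0.0346

Conversion of M: M consumed = 0.239 × 353 = 84.37 mol = 1ξ₁ + 2ξ₂.
Selectivity: 1ξ₁ / (1ξ₂) = 4.91 → ξ₁ = 4.91 ξ₂.
Substitute: (1·4.91 + 2) ξ₂ = 84.37 → ξ₂ = 12.21 mol, ξ₁ = 59.95 mol.
Outlet amounts (n = n₀ + Σ ν·ξ):
  M: 353 − 1(59.95) − 2(12.21) = 268.6
  Q: 0 + 1(59.95) = 59.95
  U: 0 + 1(12.21) = 12.21
  R: 0 + 1(12.21) = 12.21
Total out = 353 mol; y_U = 12.21 / 353 = 0.03459.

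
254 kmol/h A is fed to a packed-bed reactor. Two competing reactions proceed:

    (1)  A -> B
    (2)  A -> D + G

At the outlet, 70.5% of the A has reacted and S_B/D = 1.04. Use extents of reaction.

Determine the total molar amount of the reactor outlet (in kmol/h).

Conversion of A: A consumed = 0.705 × 254 = 179.1 kmol/h = 1ξ₁ + 1ξ₂.
Selectivity: 1ξ₁ / (1ξ₂) = 1.04 → ξ₁ = 1.04 ξ₂.
Substitute: (1·1.04 + 1) ξ₂ = 179.1 → ξ₂ = 87.78 kmol/h, ξ₁ = 91.29 kmol/h.
Outlet amounts (n = n₀ + Σ ν·ξ):
  A: 254 − 1(91.29) − 1(87.78) = 74.93
  B: 0 + 1(91.29) = 91.29
  D: 0 + 1(87.78) = 87.78
  G: 0 + 1(87.78) = 87.78
Total out = 74.93 + 91.29 + 87.78 + 87.78 = 341.8 kmol/h.

342 kmol/h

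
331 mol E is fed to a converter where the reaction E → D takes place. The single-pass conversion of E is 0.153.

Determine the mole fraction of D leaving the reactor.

0.153

E reacted = 0.153 × 331 = 50.64 mol; ν_E = −1, so ξ = 50.64/1 = 50.64 mol.
Outlet amounts (n = n₀ + ν ξ):
  E: 331 − 1(50.64) = 280.4
  D: 0 + 1(50.64) = 50.64
Total out = 331 mol; y_D = 50.64 / 331 = 0.153.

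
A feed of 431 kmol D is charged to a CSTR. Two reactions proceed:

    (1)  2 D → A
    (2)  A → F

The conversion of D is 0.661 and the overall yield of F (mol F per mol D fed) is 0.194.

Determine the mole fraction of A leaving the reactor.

Conversion of D: D consumed = 2ξ₁ = 0.661 × 431 → ξ₁ = 142.4 kmol.
Yield of F: 1ξ₂ / 431 = 0.194 → ξ₂ = 83.61 kmol.
Outlet amounts (n = n₀ + Σ ν·ξ):
  D: 431 − 2(142.4) = 146.1
  A: 0 + 1(142.4) − 1(83.61) = 58.83
  F: 0 + 1(83.61) = 83.61
Total out = 288.6 kmol; y_A = 58.83 / 288.6 = 0.2039.

0.204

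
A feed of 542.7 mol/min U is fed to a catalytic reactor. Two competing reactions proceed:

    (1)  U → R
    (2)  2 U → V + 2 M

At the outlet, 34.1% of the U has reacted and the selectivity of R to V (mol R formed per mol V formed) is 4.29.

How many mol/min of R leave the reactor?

Conversion of U: U consumed = 0.341 × 542.7 = 185.1 mol/min = 1ξ₁ + 2ξ₂.
Selectivity: 1ξ₁ / (1ξ₂) = 4.29 → ξ₁ = 4.29 ξ₂.
Substitute: (1·4.29 + 2) ξ₂ = 185.1 → ξ₂ = 29.42 mol/min, ξ₁ = 126.2 mol/min.
Outlet amounts (n = n₀ + Σ ν·ξ):
  U: 542.7 − 1(126.2) − 2(29.42) = 357.6
  R: 0 + 1(126.2) = 126.2
  V: 0 + 1(29.42) = 29.42
  M: 0 + 2(29.42) = 58.84

126 mol/min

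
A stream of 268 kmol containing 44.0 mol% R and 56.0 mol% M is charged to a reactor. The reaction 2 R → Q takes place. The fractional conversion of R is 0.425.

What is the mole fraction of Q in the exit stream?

R reacted = 0.425 × 117.9 = 50.12 kmol; ν_R = −2, so ξ = 50.12/2 = 25.06 kmol.
Outlet amounts (n = n₀ + ν ξ):
  R: 117.9 − 2(25.06) = 67.8
  Q: 0 + 1(25.06) = 25.06
  M: 150.1 (inert)
Total out = 242.9 kmol; y_Q = 25.06 / 242.9 = 0.1031.

0.103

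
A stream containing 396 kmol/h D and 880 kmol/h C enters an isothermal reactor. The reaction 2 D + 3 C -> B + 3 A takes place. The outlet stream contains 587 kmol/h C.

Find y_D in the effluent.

0.17

For C: n = n₀ − 3ξ → 587 = 880 − 3ξ, giving ξ = 97.67 kmol/h.
Outlet amounts (n = n₀ + ν ξ):
  D: 396 − 2(97.67) = 200.7
  C: 880 − 3(97.67) = 587
  B: 0 + 1(97.67) = 97.67
  A: 0 + 3(97.67) = 293
Total out = 1178 kmol/h; y_D = 200.7 / 1178 = 0.1703.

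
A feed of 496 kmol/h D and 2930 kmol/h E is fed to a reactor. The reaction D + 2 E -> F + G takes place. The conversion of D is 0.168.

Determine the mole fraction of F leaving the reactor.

0.0249

D reacted = 0.168 × 496 = 83.33 kmol/h; ν_D = −1, so ξ = 83.33/1 = 83.33 kmol/h.
Outlet amounts (n = n₀ + ν ξ):
  D: 496 − 1(83.33) = 412.7
  E: 2930 − 2(83.33) = 2763
  F: 0 + 1(83.33) = 83.33
  G: 0 + 1(83.33) = 83.33
Total out = 3343 kmol/h; y_F = 83.33 / 3343 = 0.02493.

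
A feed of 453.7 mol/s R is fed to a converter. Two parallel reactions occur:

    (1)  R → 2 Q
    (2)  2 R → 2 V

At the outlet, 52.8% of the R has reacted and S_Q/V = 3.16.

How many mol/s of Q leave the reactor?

293 mol/s

Conversion of R: R consumed = 0.528 × 453.7 = 239.6 mol/s = 1ξ₁ + 2ξ₂.
Selectivity: 2ξ₁ / (2ξ₂) = 3.16 → ξ₁ = 3.16 ξ₂.
Substitute: (1·3.16 + 2) ξ₂ = 239.6 → ξ₂ = 46.43 mol/s, ξ₁ = 146.7 mol/s.
Outlet amounts (n = n₀ + Σ ν·ξ):
  R: 453.7 − 1(146.7) − 2(46.43) = 214.1
  Q: 0 + 2(146.7) = 293.4
  V: 0 + 2(46.43) = 92.85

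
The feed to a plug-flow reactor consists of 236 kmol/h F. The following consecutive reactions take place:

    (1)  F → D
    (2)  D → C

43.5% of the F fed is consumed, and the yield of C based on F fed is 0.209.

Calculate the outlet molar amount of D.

53.3 kmol/h

Conversion of F: F consumed = 1ξ₁ = 0.435 × 236 → ξ₁ = 102.7 kmol/h.
Yield of C: 1ξ₂ / 236 = 0.209 → ξ₂ = 49.32 kmol/h.
Outlet amounts (n = n₀ + Σ ν·ξ):
  F: 236 − 1(102.7) = 133.3
  D: 0 + 1(102.7) − 1(49.32) = 53.34
  C: 0 + 1(49.32) = 49.32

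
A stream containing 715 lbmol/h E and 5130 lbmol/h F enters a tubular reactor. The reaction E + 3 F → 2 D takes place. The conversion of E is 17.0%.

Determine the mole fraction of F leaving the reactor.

0.851

E reacted = 0.17 × 715 = 121.6 lbmol/h; ν_E = −1, so ξ = 121.6/1 = 121.6 lbmol/h.
Outlet amounts (n = n₀ + ν ξ):
  E: 715 − 1(121.6) = 593.5
  F: 5130 − 3(121.6) = 4765
  D: 0 + 2(121.6) = 243.1
Total out = 5602 lbmol/h; y_F = 4765 / 5602 = 0.8507.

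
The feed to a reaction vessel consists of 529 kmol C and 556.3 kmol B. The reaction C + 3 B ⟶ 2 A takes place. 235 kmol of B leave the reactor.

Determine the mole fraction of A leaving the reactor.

For B: n = n₀ − 3ξ → 235 = 556.3 − 3ξ, giving ξ = 107.1 kmol.
Outlet amounts (n = n₀ + ν ξ):
  C: 529 − 1(107.1) = 421.9
  B: 556.3 − 3(107.1) = 235
  A: 0 + 2(107.1) = 214.2
Total out = 871.1 kmol; y_A = 214.2 / 871.1 = 0.2459.

0.246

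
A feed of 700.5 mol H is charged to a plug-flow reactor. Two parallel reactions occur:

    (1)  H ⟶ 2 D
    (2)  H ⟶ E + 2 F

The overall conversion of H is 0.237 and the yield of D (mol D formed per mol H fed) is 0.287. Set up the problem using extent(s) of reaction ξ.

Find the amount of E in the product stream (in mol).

65.5 mol

Yield of D: 2ξ₁ / 700.5 = 0.287 → ξ₁ = 100.5 mol.
Conversion of H: 1ξ₁ + 1ξ₂ = 0.237 × 700.5 = 166 → ξ₂ = 65.5 mol.
Outlet amounts (n = n₀ + Σ ν·ξ):
  H: 700.5 − 1(100.5) − 1(65.5) = 534.5
  D: 0 + 2(100.5) = 201
  E: 0 + 1(65.5) = 65.5
  F: 0 + 2(65.5) = 131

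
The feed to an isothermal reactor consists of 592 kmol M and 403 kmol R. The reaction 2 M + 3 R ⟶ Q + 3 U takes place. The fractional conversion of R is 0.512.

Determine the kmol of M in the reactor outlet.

454 kmol

R reacted = 0.512 × 403 = 206.3 kmol; ν_R = −3, so ξ = 206.3/3 = 68.78 kmol.
Outlet amounts (n = n₀ + ν ξ):
  M: 592 − 2(68.78) = 454.4
  R: 403 − 3(68.78) = 196.7
  Q: 0 + 1(68.78) = 68.78
  U: 0 + 3(68.78) = 206.3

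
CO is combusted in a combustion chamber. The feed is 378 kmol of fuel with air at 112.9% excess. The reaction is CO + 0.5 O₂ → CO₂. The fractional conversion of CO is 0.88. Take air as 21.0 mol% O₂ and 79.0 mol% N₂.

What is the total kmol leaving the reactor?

Stoichiometric O₂ = 0.5 × 378 = 189 kmol; O₂ fed = 189 × 2.129 = 402.4 kmol.
N₂ fed = 402.4 × 79/21 = 1514 kmol.
Fuel reacted = 0.88 × 378 → ξ = 332.6 kmol.
Outlet (n = n₀ + ν ξ):
  CO: 378 − 1(332.6) = 45.36
  O₂: 402.4 − 0.5(332.6) = 236.1
  N₂: 1514 (inert)
  CO₂: 0 + 1(332.6) = 332.6
Total out = 45.36 + 236.1 + 1514 + 332.6 = 2128 kmol.

2130 kmol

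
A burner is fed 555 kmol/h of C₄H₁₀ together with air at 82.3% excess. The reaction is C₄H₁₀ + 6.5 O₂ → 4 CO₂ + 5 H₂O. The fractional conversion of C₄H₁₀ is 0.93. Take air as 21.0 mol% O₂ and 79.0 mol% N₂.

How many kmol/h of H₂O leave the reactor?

2580 kmol/h

Stoichiometric O₂ = 6.5 × 555 = 3608 kmol/h; O₂ fed = 3608 × 1.823 = 6576 kmol/h.
N₂ fed = 6576 × 79/21 = 24740 kmol/h.
Fuel reacted = 0.93 × 555 → ξ = 516.1 kmol/h.
Outlet (n = n₀ + ν ξ):
  C₄H₁₀: 555 − 1(516.1) = 38.85
  O₂: 6576 − 6.5(516.1) = 3221
  N₂: 24740 (inert)
  CO₂: 0 + 4(516.1) = 2065
  H₂O: 0 + 5(516.1) = 2581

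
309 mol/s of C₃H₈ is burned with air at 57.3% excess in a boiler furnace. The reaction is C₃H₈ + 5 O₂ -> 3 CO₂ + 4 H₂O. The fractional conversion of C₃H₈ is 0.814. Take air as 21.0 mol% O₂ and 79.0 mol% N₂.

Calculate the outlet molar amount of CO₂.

Stoichiometric O₂ = 5 × 309 = 1545 mol/s; O₂ fed = 1545 × 1.573 = 2430 mol/s.
N₂ fed = 2430 × 79/21 = 9143 mol/s.
Fuel reacted = 0.814 × 309 → ξ = 251.5 mol/s.
Outlet (n = n₀ + ν ξ):
  C₃H₈: 309 − 1(251.5) = 57.47
  O₂: 2430 − 5(251.5) = 1173
  N₂: 9143 (inert)
  CO₂: 0 + 3(251.5) = 754.6
  H₂O: 0 + 4(251.5) = 1006

755 mol/s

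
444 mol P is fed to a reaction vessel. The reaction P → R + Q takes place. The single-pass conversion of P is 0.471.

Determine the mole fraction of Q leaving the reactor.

P reacted = 0.471 × 444 = 209.1 mol; ν_P = −1, so ξ = 209.1/1 = 209.1 mol.
Outlet amounts (n = n₀ + ν ξ):
  P: 444 − 1(209.1) = 234.9
  R: 0 + 1(209.1) = 209.1
  Q: 0 + 1(209.1) = 209.1
Total out = 653.1 mol; y_Q = 209.1 / 653.1 = 0.3202.

0.32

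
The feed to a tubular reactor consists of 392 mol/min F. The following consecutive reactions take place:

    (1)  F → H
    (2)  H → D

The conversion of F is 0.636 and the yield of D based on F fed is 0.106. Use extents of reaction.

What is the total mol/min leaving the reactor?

Conversion of F: F consumed = 1ξ₁ = 0.636 × 392 → ξ₁ = 249.3 mol/min.
Yield of D: 1ξ₂ / 392 = 0.106 → ξ₂ = 41.55 mol/min.
Outlet amounts (n = n₀ + Σ ν·ξ):
  F: 392 − 1(249.3) = 142.7
  H: 0 + 1(249.3) − 1(41.55) = 207.8
  D: 0 + 1(41.55) = 41.55
Total out = 142.7 + 207.8 + 41.55 = 392 mol/min.

392 mol/min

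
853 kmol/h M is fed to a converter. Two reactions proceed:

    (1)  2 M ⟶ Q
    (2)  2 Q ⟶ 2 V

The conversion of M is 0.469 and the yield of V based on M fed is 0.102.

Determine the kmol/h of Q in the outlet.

Conversion of M: M consumed = 2ξ₁ = 0.469 × 853 → ξ₁ = 200 kmol/h.
Yield of V: 2ξ₂ / 853 = 0.102 → ξ₂ = 43.5 kmol/h.
Outlet amounts (n = n₀ + Σ ν·ξ):
  M: 853 − 2(200) = 452.9
  Q: 0 + 1(200) − 2(43.5) = 113
  V: 0 + 2(43.5) = 87.01

113 kmol/h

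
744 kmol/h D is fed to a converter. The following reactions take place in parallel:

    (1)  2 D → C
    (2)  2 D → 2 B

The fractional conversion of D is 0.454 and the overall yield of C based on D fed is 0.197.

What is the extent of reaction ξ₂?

Yield of C: 1ξ₁ / 744 = 0.197 → ξ₁ = 146.6 kmol/h.
Conversion of D: 2ξ₁ + 2ξ₂ = 0.454 × 744 = 337.8 → ξ₂ = 22.32 kmol/h.
Outlet amounts (n = n₀ + Σ ν·ξ):
  D: 744 − 2(146.6) − 2(22.32) = 406.2
  C: 0 + 1(146.6) = 146.6
  B: 0 + 2(22.32) = 44.64

ξ₂ = 22.3 kmol/h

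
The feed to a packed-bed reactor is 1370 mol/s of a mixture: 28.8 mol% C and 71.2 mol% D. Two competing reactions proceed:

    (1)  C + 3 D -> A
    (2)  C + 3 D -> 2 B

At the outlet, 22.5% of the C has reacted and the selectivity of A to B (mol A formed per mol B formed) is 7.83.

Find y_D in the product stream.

Conversion of C: C consumed = 0.225 × 394.6 = 88.78 mol/s = 1ξ₁ + 1ξ₂.
Selectivity: 1ξ₁ / (2ξ₂) = 7.83 → ξ₁ = 15.66 ξ₂.
Substitute: (1·15.66 + 1) ξ₂ = 88.78 → ξ₂ = 5.329 mol/s, ξ₁ = 83.45 mol/s.
Outlet amounts (n = n₀ + Σ ν·ξ):
  C: 394.6 − 1(83.45) − 1(5.329) = 305.8
  D: 975.4 − 3(83.45) − 3(5.329) = 709.1
  A: 0 + 1(83.45) = 83.45
  B: 0 + 2(5.329) = 10.66
Total out = 1109 mol/s; y_D = 709.1 / 1109 = 0.6394.

0.639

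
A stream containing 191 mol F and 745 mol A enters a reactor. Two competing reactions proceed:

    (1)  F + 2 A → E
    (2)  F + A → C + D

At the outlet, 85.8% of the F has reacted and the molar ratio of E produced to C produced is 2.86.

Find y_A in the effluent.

Conversion of F: F consumed = 0.858 × 191 = 163.9 mol = 1ξ₁ + 1ξ₂.
Selectivity: 1ξ₁ / (1ξ₂) = 2.86 → ξ₁ = 2.86 ξ₂.
Substitute: (1·2.86 + 1) ξ₂ = 163.9 → ξ₂ = 42.46 mol, ξ₁ = 121.4 mol.
Outlet amounts (n = n₀ + Σ ν·ξ):
  F: 191 − 1(121.4) − 1(42.46) = 27.12
  A: 745 − 2(121.4) − 1(42.46) = 459.7
  E: 0 + 1(121.4) = 121.4
  C: 0 + 1(42.46) = 42.46
  D: 0 + 1(42.46) = 42.46
Total out = 693.2 mol; y_A = 459.7 / 693.2 = 0.6632.

0.663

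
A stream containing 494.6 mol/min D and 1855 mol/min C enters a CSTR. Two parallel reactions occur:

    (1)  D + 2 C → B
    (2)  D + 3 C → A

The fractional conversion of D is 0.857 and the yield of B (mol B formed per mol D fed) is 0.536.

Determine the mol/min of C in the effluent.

Yield of B: 1ξ₁ / 494.6 = 0.536 → ξ₁ = 265.1 mol/min.
Conversion of D: 1ξ₁ + 1ξ₂ = 0.857 × 494.6 = 423.9 → ξ₂ = 158.8 mol/min.
Outlet amounts (n = n₀ + Σ ν·ξ):
  D: 494.6 − 1(265.1) − 1(158.8) = 70.73
  C: 1855 − 2(265.1) − 3(158.8) = 848.5
  B: 0 + 1(265.1) = 265.1
  A: 0 + 1(158.8) = 158.8

848 mol/min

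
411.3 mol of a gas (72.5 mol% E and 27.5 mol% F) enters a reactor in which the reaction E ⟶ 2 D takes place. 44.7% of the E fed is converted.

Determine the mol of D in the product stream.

267 mol

E reacted = 0.447 × 298.2 = 133.3 mol; ν_E = −1, so ξ = 133.3/1 = 133.3 mol.
Outlet amounts (n = n₀ + ν ξ):
  E: 298.2 − 1(133.3) = 164.9
  D: 0 + 2(133.3) = 266.6
  F: 113.1 (inert)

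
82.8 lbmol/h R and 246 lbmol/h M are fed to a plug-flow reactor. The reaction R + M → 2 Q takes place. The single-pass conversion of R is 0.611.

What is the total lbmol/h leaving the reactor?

R reacted = 0.611 × 82.8 = 50.59 lbmol/h; ν_R = −1, so ξ = 50.59/1 = 50.59 lbmol/h.
Outlet amounts (n = n₀ + ν ξ):
  R: 82.8 − 1(50.59) = 32.21
  M: 246 − 1(50.59) = 195.4
  Q: 0 + 2(50.59) = 101.2
Total out = 32.21 + 195.4 + 101.2 = 328.8 lbmol/h.

329 lbmol/h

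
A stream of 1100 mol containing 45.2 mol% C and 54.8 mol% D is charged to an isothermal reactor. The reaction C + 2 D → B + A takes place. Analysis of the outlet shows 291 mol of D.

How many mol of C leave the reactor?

For D: n = n₀ − 2ξ → 291 = 602.8 − 2ξ, giving ξ = 155.9 mol.
Outlet amounts (n = n₀ + ν ξ):
  C: 497.2 − 1(155.9) = 341.3
  D: 602.8 − 2(155.9) = 291
  B: 0 + 1(155.9) = 155.9
  A: 0 + 1(155.9) = 155.9

341 mol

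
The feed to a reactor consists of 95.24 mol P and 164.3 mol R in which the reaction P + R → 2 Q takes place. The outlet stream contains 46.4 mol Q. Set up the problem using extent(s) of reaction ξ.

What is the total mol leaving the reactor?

260 mol

For Q: n = n₀ + 2ξ → 46.4 = 0 + 2ξ, giving ξ = 23.2 mol.
Outlet amounts (n = n₀ + ν ξ):
  P: 95.24 − 1(23.2) = 72.04
  R: 164.3 − 1(23.2) = 141.1
  Q: 0 + 2(23.2) = 46.4
Total out = 72.04 + 141.1 + 46.4 = 259.5 mol.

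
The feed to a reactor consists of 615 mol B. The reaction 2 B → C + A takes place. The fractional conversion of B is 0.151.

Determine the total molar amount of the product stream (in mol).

615 mol

B reacted = 0.151 × 615 = 92.86 mol; ν_B = −2, so ξ = 92.86/2 = 46.43 mol.
Outlet amounts (n = n₀ + ν ξ):
  B: 615 − 2(46.43) = 522.1
  C: 0 + 1(46.43) = 46.43
  A: 0 + 1(46.43) = 46.43
Total out = 522.1 + 46.43 + 46.43 = 615 mol.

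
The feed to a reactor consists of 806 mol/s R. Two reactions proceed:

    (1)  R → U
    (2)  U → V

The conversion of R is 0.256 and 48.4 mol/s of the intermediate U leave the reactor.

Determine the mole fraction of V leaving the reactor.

Conversion of R: R consumed = 1ξ₁ = 0.256 × 806 → ξ₁ = 206.3 mol/s.
U balance: n_U = 0 + 1ξ₁ − 1ξ₂ = 48.4 → ξ₂ = (1·206.3 − 48.4)/1 = 157.9 mol/s.
Outlet amounts (n = n₀ + Σ ν·ξ):
  R: 806 − 1(206.3) = 599.7
  U: 0 + 1(206.3) − 1(157.9) = 48.4
  V: 0 + 1(157.9) = 157.9
Total out = 806 mol/s; y_V = 157.9 / 806 = 0.196.

0.196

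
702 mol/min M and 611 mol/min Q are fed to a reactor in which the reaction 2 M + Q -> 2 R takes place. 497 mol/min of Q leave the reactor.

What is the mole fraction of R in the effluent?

0.19

For Q: n = n₀ − 1ξ → 497 = 611 − 1ξ, giving ξ = 114 mol/min.
Outlet amounts (n = n₀ + ν ξ):
  M: 702 − 2(114) = 474
  Q: 611 − 1(114) = 497
  R: 0 + 2(114) = 228
Total out = 1199 mol/min; y_R = 228 / 1199 = 0.1902.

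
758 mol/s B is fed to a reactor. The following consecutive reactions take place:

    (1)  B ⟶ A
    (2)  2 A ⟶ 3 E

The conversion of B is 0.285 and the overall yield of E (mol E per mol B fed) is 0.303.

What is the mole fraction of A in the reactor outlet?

0.0754

Conversion of B: B consumed = 1ξ₁ = 0.285 × 758 → ξ₁ = 216 mol/s.
Yield of E: 3ξ₂ / 758 = 0.303 → ξ₂ = 76.56 mol/s.
Outlet amounts (n = n₀ + Σ ν·ξ):
  B: 758 − 1(216) = 542
  A: 0 + 1(216) − 2(76.56) = 62.91
  E: 0 + 3(76.56) = 229.7
Total out = 834.6 mol/s; y_A = 62.91 / 834.6 = 0.07539.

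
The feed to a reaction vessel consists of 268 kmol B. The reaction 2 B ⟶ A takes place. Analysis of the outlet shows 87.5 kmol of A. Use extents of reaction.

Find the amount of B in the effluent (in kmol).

For A: n = n₀ + 1ξ → 87.5 = 0 + 1ξ, giving ξ = 87.5 kmol.
Outlet amounts (n = n₀ + ν ξ):
  B: 268 − 2(87.5) = 93
  A: 0 + 1(87.5) = 87.5

93 kmol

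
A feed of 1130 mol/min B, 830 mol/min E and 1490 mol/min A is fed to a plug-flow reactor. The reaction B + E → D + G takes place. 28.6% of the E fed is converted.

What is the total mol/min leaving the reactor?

3450 mol/min

E reacted = 0.286 × 830 = 237.4 mol/min; ν_E = −1, so ξ = 237.4/1 = 237.4 mol/min.
Outlet amounts (n = n₀ + ν ξ):
  B: 1130 − 1(237.4) = 892.6
  E: 830 − 1(237.4) = 592.6
  D: 0 + 1(237.4) = 237.4
  G: 0 + 1(237.4) = 237.4
  A: 1490 (inert)
Total out = 892.6 + 592.6 + 237.4 + 237.4 + 1490 = 3450 mol/min.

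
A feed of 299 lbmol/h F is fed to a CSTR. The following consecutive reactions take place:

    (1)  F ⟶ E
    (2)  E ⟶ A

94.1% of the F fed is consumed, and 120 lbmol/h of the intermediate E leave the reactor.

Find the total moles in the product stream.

Conversion of F: F consumed = 1ξ₁ = 0.941 × 299 → ξ₁ = 281.4 lbmol/h.
E balance: n_E = 0 + 1ξ₁ − 1ξ₂ = 120 → ξ₂ = (1·281.4 − 120)/1 = 161.4 lbmol/h.
Outlet amounts (n = n₀ + Σ ν·ξ):
  F: 299 − 1(281.4) = 17.64
  E: 0 + 1(281.4) − 1(161.4) = 120
  A: 0 + 1(161.4) = 161.4
Total out = 17.64 + 120 + 161.4 = 299 lbmol/h.

299 lbmol/h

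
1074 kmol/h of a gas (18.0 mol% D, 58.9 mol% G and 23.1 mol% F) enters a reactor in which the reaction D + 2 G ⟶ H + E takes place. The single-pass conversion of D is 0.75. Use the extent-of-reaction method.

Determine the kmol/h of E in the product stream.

145 kmol/h

D reacted = 0.75 × 193.3 = 145 kmol/h; ν_D = −1, so ξ = 145/1 = 145 kmol/h.
Outlet amounts (n = n₀ + ν ξ):
  D: 193.3 − 1(145) = 48.33
  G: 632.6 − 2(145) = 342.6
  H: 0 + 1(145) = 145
  E: 0 + 1(145) = 145
  F: 248.1 (inert)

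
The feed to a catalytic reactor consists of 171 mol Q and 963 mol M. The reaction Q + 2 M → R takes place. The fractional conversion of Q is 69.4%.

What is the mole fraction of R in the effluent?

Q reacted = 0.694 × 171 = 118.7 mol; ν_Q = −1, so ξ = 118.7/1 = 118.7 mol.
Outlet amounts (n = n₀ + ν ξ):
  Q: 171 − 1(118.7) = 52.33
  M: 963 − 2(118.7) = 725.7
  R: 0 + 1(118.7) = 118.7
Total out = 896.7 mol; y_R = 118.7 / 896.7 = 0.1324.

0.132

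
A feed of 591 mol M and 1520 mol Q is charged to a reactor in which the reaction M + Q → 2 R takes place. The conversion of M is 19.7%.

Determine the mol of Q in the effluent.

M reacted = 0.197 × 591 = 116.4 mol; ν_M = −1, so ξ = 116.4/1 = 116.4 mol.
Outlet amounts (n = n₀ + ν ξ):
  M: 591 − 1(116.4) = 474.6
  Q: 1520 − 1(116.4) = 1404
  R: 0 + 2(116.4) = 232.9

1400 mol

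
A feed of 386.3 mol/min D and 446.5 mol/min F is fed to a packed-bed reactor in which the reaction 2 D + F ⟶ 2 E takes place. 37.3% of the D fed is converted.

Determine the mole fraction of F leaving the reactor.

D reacted = 0.373 × 386.3 = 144.1 mol/min; ν_D = −2, so ξ = 144.1/2 = 72.04 mol/min.
Outlet amounts (n = n₀ + ν ξ):
  D: 386.3 − 2(72.04) = 242.2
  F: 446.5 − 1(72.04) = 374.5
  E: 0 + 2(72.04) = 144.1
Total out = 760.8 mol/min; y_F = 374.5 / 760.8 = 0.4922.

0.492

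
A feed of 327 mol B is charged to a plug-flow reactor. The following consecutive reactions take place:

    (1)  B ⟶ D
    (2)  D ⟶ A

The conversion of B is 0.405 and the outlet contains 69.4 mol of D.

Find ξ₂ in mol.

ξ₂ = 63 mol

Conversion of B: B consumed = 1ξ₁ = 0.405 × 327 → ξ₁ = 132.4 mol.
D balance: n_D = 0 + 1ξ₁ − 1ξ₂ = 69.4 → ξ₂ = (1·132.4 − 69.4)/1 = 63.03 mol.
Outlet amounts (n = n₀ + Σ ν·ξ):
  B: 327 − 1(132.4) = 194.6
  D: 0 + 1(132.4) − 1(63.03) = 69.4
  A: 0 + 1(63.03) = 63.03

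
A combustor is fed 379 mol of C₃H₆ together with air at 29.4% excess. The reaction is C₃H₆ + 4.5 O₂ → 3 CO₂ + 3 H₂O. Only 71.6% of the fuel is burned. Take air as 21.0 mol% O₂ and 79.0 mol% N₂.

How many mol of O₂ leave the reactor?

986 mol

Stoichiometric O₂ = 4.5 × 379 = 1706 mol; O₂ fed = 1706 × 1.294 = 2207 mol.
N₂ fed = 2207 × 79/21 = 8302 mol.
Fuel reacted = 0.716 × 379 → ξ = 271.4 mol.
Outlet (n = n₀ + ν ξ):
  C₃H₆: 379 − 1(271.4) = 107.6
  O₂: 2207 − 4.5(271.4) = 985.8
  N₂: 8302 (inert)
  CO₂: 0 + 3(271.4) = 814.1
  H₂O: 0 + 3(271.4) = 814.1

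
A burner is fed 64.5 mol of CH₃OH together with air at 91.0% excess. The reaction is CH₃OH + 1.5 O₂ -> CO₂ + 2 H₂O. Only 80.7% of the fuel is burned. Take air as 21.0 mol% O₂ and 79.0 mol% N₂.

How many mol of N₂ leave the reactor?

Stoichiometric O₂ = 1.5 × 64.5 = 96.75 mol; O₂ fed = 96.75 × 1.910 = 184.8 mol.
N₂ fed = 184.8 × 79/21 = 695.2 mol.
Fuel reacted = 0.807 × 64.5 → ξ = 52.05 mol.
Outlet (n = n₀ + ν ξ):
  CH₃OH: 64.5 − 1(52.05) = 12.45
  O₂: 184.8 − 1.5(52.05) = 106.7
  N₂: 695.2 (inert)
  CO₂: 0 + 1(52.05) = 52.05
  H₂O: 0 + 2(52.05) = 104.1

695 mol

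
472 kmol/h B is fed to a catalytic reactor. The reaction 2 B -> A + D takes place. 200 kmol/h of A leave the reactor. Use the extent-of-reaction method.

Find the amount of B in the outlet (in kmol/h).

72 kmol/h

For A: n = n₀ + 1ξ → 200 = 0 + 1ξ, giving ξ = 200 kmol/h.
Outlet amounts (n = n₀ + ν ξ):
  B: 472 − 2(200) = 72
  A: 0 + 1(200) = 200
  D: 0 + 1(200) = 200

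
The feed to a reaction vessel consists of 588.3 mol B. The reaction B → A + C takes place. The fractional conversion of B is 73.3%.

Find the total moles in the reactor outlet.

1020 mol

B reacted = 0.733 × 588.3 = 431.2 mol; ν_B = −1, so ξ = 431.2/1 = 431.2 mol.
Outlet amounts (n = n₀ + ν ξ):
  B: 588.3 − 1(431.2) = 157.1
  A: 0 + 1(431.2) = 431.2
  C: 0 + 1(431.2) = 431.2
Total out = 157.1 + 431.2 + 431.2 = 1020 mol.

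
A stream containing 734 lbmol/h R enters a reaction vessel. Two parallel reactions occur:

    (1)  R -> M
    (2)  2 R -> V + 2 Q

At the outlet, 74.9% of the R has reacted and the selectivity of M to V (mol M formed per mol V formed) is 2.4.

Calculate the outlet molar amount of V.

125 lbmol/h

Conversion of R: R consumed = 0.749 × 734 = 549.8 lbmol/h = 1ξ₁ + 2ξ₂.
Selectivity: 1ξ₁ / (1ξ₂) = 2.4 → ξ₁ = 2.4 ξ₂.
Substitute: (1·2.4 + 2) ξ₂ = 549.8 → ξ₂ = 124.9 lbmol/h, ξ₁ = 299.9 lbmol/h.
Outlet amounts (n = n₀ + Σ ν·ξ):
  R: 734 − 1(299.9) − 2(124.9) = 184.2
  M: 0 + 1(299.9) = 299.9
  V: 0 + 1(124.9) = 124.9
  Q: 0 + 2(124.9) = 249.9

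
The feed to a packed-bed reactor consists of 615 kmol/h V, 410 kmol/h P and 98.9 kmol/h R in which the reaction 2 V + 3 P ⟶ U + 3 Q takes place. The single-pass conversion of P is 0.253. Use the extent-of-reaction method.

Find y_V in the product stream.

P reacted = 0.253 × 410 = 103.7 kmol/h; ν_P = −3, so ξ = 103.7/3 = 34.58 kmol/h.
Outlet amounts (n = n₀ + ν ξ):
  V: 615 − 2(34.58) = 545.8
  P: 410 − 3(34.58) = 306.3
  U: 0 + 1(34.58) = 34.58
  Q: 0 + 3(34.58) = 103.7
  R: 98.9 (inert)
Total out = 1089 kmol/h; y_V = 545.8 / 1089 = 0.5011.

0.501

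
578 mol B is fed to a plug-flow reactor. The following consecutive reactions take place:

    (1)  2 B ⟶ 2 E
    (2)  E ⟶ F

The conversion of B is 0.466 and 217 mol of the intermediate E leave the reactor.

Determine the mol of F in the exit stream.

52.3 mol

Conversion of B: B consumed = 2ξ₁ = 0.466 × 578 → ξ₁ = 134.7 mol.
E balance: n_E = 0 + 2ξ₁ − 1ξ₂ = 217 → ξ₂ = (2·134.7 − 217)/1 = 52.35 mol.
Outlet amounts (n = n₀ + Σ ν·ξ):
  B: 578 − 2(134.7) = 308.7
  E: 0 + 2(134.7) − 1(52.35) = 217
  F: 0 + 1(52.35) = 52.35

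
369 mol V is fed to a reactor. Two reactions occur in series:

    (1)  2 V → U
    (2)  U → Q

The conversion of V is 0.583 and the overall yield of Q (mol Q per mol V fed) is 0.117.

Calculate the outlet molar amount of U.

Conversion of V: V consumed = 2ξ₁ = 0.583 × 369 → ξ₁ = 107.6 mol.
Yield of Q: 1ξ₂ / 369 = 0.117 → ξ₂ = 43.17 mol.
Outlet amounts (n = n₀ + Σ ν·ξ):
  V: 369 − 2(107.6) = 153.9
  U: 0 + 1(107.6) − 1(43.17) = 64.39
  Q: 0 + 1(43.17) = 43.17

64.4 mol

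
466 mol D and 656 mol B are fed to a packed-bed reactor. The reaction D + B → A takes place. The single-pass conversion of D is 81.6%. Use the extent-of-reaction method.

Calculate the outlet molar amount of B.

276 mol

D reacted = 0.816 × 466 = 380.3 mol; ν_D = −1, so ξ = 380.3/1 = 380.3 mol.
Outlet amounts (n = n₀ + ν ξ):
  D: 466 − 1(380.3) = 85.74
  B: 656 − 1(380.3) = 275.7
  A: 0 + 1(380.3) = 380.3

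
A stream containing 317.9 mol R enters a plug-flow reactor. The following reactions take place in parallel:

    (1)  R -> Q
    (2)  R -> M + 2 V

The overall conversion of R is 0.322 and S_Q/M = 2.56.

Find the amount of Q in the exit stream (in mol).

73.6 mol

Conversion of R: R consumed = 0.322 × 317.9 = 102.4 mol = 1ξ₁ + 1ξ₂.
Selectivity: 1ξ₁ / (1ξ₂) = 2.56 → ξ₁ = 2.56 ξ₂.
Substitute: (1·2.56 + 1) ξ₂ = 102.4 → ξ₂ = 28.75 mol, ξ₁ = 73.61 mol.
Outlet amounts (n = n₀ + Σ ν·ξ):
  R: 317.9 − 1(73.61) − 1(28.75) = 215.5
  Q: 0 + 1(73.61) = 73.61
  M: 0 + 1(28.75) = 28.75
  V: 0 + 2(28.75) = 57.51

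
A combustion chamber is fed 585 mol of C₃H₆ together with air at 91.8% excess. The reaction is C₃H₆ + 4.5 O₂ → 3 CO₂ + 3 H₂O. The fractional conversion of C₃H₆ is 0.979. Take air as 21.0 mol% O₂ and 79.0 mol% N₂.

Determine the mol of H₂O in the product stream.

Stoichiometric O₂ = 4.5 × 585 = 2632 mol; O₂ fed = 2632 × 1.918 = 5049 mol.
N₂ fed = 5049 × 79/21 = 18990 mol.
Fuel reacted = 0.979 × 585 → ξ = 572.7 mol.
Outlet (n = n₀ + ν ξ):
  C₃H₆: 585 − 1(572.7) = 12.28
  O₂: 5049 − 4.5(572.7) = 2472
  N₂: 18990 (inert)
  CO₂: 0 + 3(572.7) = 1718
  H₂O: 0 + 3(572.7) = 1718

1720 mol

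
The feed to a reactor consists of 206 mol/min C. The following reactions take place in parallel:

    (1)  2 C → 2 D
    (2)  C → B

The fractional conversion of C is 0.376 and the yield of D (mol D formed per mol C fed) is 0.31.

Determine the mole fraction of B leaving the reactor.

Yield of D: 2ξ₁ / 206 = 0.31 → ξ₁ = 31.93 mol/min.
Conversion of C: 2ξ₁ + 1ξ₂ = 0.376 × 206 = 77.46 → ξ₂ = 13.6 mol/min.
Outlet amounts (n = n₀ + Σ ν·ξ):
  C: 206 − 2(31.93) − 1(13.6) = 128.5
  D: 0 + 2(31.93) = 63.86
  B: 0 + 1(13.6) = 13.6
Total out = 206 mol/min; y_B = 13.6 / 206 = 0.066.

0.066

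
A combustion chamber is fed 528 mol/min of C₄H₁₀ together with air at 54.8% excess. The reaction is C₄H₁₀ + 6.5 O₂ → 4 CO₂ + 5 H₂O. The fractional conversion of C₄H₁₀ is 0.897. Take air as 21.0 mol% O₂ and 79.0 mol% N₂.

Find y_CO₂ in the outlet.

0.0714

Stoichiometric O₂ = 6.5 × 528 = 3432 mol/min; O₂ fed = 3432 × 1.548 = 5313 mol/min.
N₂ fed = 5313 × 79/21 = 19990 mol/min.
Fuel reacted = 0.897 × 528 → ξ = 473.6 mol/min.
Outlet (n = n₀ + ν ξ):
  C₄H₁₀: 528 − 1(473.6) = 54.38
  O₂: 5313 − 6.5(473.6) = 2234
  N₂: 19990 (inert)
  CO₂: 0 + 4(473.6) = 1894
  H₂O: 0 + 5(473.6) = 2368
Total out = 26540 mol/min; y_CO₂ = 1894 / 26540 = 0.07139.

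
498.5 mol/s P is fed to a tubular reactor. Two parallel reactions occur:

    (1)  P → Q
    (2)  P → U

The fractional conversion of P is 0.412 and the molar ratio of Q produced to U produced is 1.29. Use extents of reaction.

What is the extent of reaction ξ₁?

Conversion of P: P consumed = 0.412 × 498.5 = 205.4 mol/s = 1ξ₁ + 1ξ₂.
Selectivity: 1ξ₁ / (1ξ₂) = 1.29 → ξ₁ = 1.29 ξ₂.
Substitute: (1·1.29 + 1) ξ₂ = 205.4 → ξ₂ = 89.69 mol/s, ξ₁ = 115.7 mol/s.
Outlet amounts (n = n₀ + Σ ν·ξ):
  P: 498.5 − 1(115.7) − 1(89.69) = 293.1
  Q: 0 + 1(115.7) = 115.7
  U: 0 + 1(89.69) = 89.69

ξ₁ = 116 mol/s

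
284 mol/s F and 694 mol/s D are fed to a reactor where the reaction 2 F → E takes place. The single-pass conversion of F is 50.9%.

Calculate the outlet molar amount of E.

F reacted = 0.509 × 284 = 144.6 mol/s; ν_F = −2, so ξ = 144.6/2 = 72.28 mol/s.
Outlet amounts (n = n₀ + ν ξ):
  F: 284 − 2(72.28) = 139.4
  E: 0 + 1(72.28) = 72.28
  D: 694 (inert)

72.3 mol/s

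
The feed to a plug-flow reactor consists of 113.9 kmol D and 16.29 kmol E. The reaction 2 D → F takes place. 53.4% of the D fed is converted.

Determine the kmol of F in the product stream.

D reacted = 0.534 × 113.9 = 60.82 kmol; ν_D = −2, so ξ = 60.82/2 = 30.41 kmol.
Outlet amounts (n = n₀ + ν ξ):
  D: 113.9 − 2(30.41) = 53.08
  F: 0 + 1(30.41) = 30.41
  E: 16.29 (inert)

30.4 kmol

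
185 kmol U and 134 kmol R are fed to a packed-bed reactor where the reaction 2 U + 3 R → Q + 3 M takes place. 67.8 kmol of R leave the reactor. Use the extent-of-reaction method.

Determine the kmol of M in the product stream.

For R: n = n₀ − 3ξ → 67.8 = 134 − 3ξ, giving ξ = 22.07 kmol.
Outlet amounts (n = n₀ + ν ξ):
  U: 185 − 2(22.07) = 140.9
  R: 134 − 3(22.07) = 67.8
  Q: 0 + 1(22.07) = 22.07
  M: 0 + 3(22.07) = 66.2

66.2 kmol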